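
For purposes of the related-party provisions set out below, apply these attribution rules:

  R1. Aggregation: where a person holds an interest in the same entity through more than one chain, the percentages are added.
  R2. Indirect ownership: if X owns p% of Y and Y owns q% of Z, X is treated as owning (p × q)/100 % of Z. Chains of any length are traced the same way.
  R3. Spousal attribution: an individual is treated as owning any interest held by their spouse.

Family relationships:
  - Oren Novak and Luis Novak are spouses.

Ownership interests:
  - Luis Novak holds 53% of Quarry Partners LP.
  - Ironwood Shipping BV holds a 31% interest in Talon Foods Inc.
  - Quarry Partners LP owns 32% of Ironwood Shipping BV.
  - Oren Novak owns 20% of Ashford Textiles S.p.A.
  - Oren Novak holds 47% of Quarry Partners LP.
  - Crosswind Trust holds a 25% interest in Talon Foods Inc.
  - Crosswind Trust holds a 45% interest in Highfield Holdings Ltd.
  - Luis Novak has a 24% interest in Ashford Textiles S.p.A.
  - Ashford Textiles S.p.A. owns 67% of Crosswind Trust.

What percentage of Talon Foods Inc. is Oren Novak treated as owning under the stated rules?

17.29%

By spousal attribution (R3), Oren Novak is treated as also owning Luis Novak's interest in Ashford Textiles S.p.A, giving 20% + 24% = 44%.
By spousal attribution (R3), Oren Novak is treated as also owning Luis Novak's interest in Quarry Partners LP, giving 47% + 53% = 100%.
Chain via Ashford Textiles S.p.A. → Crosswind Trust (R2): 44% × 67% × 25% = 7.37% of Talon Foods Inc.
Chain via Quarry Partners LP → Ironwood Shipping BV (R2): 100% × 32% × 31% = 9.92% of Talon Foods Inc.
Aggregating (R1): 7.37% + 9.92% = 17.29%.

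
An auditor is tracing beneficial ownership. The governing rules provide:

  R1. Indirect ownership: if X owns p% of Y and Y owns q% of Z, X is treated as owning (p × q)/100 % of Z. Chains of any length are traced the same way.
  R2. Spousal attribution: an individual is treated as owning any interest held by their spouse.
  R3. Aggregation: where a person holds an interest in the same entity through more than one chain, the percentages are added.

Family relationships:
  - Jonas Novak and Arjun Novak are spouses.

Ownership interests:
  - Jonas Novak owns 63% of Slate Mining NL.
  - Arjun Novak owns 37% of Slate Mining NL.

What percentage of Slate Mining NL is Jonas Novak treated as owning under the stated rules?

100%

By spousal attribution (R2), Jonas Novak is treated as also owning Arjun Novak's interest in Slate Mining NL, giving 63% + 37% = 100%.
Direct interest in Slate Mining NL: 100%.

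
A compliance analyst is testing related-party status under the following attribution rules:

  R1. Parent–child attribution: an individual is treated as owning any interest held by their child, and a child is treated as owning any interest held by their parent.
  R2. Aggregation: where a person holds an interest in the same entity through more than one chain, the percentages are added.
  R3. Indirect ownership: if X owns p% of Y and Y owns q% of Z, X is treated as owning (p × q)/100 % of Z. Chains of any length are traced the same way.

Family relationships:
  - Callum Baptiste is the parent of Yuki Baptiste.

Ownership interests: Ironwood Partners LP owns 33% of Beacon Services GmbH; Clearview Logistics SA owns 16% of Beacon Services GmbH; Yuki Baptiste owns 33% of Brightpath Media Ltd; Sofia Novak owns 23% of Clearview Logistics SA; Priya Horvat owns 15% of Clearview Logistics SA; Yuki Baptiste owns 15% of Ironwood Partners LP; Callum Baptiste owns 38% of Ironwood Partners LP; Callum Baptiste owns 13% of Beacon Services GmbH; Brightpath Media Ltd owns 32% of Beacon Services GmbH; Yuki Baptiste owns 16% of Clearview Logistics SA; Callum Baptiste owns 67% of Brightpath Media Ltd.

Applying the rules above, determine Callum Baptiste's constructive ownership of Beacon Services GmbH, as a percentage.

By parent–child attribution (R1), Callum Baptiste is treated as also owning Yuki Baptiste's interest in Brightpath Media Ltd, giving 67% + 33% = 100%.
By parent–child attribution (R1), Callum Baptiste is treated as also owning Yuki Baptiste's interest in Ironwood Partners LP, giving 38% + 15% = 53%.
By parent–child attribution (R1), Callum Baptiste is treated as owning Yuki Baptiste's 16% interest in Clearview Logistics SA.
Chain via Brightpath Media Ltd (R3): 100% × 32% = 32% of Beacon Services GmbH.
Chain via Ironwood Partners LP (R3): 53% × 33% = 17.49% of Beacon Services GmbH.
Direct interest in Beacon Services GmbH: 13%.
Chain via Clearview Logistics SA (R3): 16% × 16% = 2.56% of Beacon Services GmbH.
Aggregating (R2): 32% + 17.49% + 13% + 2.56% = 65.05%.

65.05%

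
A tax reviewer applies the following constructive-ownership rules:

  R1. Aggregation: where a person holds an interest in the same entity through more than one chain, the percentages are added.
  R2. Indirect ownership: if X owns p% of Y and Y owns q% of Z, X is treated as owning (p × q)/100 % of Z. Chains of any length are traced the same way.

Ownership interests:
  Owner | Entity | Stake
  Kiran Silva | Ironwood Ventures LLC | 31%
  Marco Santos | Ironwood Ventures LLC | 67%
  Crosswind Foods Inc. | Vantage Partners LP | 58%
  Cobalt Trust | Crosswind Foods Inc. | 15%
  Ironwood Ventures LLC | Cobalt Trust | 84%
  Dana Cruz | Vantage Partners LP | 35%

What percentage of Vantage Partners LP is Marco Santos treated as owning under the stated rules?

Chain via Ironwood Ventures LLC → Cobalt Trust → Crosswind Foods Inc. (R2): 67% × 84% × 15% × 58% = 4.89636% of Vantage Partners LP.

4.89636%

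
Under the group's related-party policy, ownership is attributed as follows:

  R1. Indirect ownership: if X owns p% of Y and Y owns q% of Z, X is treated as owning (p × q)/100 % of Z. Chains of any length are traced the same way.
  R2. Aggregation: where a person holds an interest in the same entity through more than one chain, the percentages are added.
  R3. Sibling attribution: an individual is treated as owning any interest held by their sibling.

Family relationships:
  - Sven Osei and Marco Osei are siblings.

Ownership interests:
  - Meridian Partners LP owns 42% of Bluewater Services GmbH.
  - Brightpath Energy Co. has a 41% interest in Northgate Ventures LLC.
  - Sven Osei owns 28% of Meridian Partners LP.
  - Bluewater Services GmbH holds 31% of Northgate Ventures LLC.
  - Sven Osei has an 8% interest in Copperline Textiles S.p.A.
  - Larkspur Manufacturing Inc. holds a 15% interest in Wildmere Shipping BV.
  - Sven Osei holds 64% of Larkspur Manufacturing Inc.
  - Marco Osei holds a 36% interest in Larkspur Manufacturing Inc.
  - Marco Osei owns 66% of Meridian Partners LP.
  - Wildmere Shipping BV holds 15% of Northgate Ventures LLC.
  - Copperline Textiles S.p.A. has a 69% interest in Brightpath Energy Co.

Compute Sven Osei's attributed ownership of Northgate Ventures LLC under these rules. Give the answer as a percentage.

By sibling attribution (R3), Sven Osei is treated as also owning Marco Osei's interest in Meridian Partners LP, giving 28% + 66% = 94%.
By sibling attribution (R3), Sven Osei is treated as also owning Marco Osei's interest in Larkspur Manufacturing Inc, giving 64% + 36% = 100%.
Chain via Meridian Partners LP → Bluewater Services GmbH (R1): 94% × 42% × 31% = 12.2388% of Northgate Ventures LLC.
Chain via Copperline Textiles S.p.A. → Brightpath Energy Co. (R1): 8% × 69% × 41% = 2.2632% of Northgate Ventures LLC.
Chain via Larkspur Manufacturing Inc. → Wildmere Shipping BV (R1): 100% × 15% × 15% = 2.25% of Northgate Ventures LLC.
Aggregating (R2): 12.2388% + 2.2632% + 2.25% = 16.752%.

16.752%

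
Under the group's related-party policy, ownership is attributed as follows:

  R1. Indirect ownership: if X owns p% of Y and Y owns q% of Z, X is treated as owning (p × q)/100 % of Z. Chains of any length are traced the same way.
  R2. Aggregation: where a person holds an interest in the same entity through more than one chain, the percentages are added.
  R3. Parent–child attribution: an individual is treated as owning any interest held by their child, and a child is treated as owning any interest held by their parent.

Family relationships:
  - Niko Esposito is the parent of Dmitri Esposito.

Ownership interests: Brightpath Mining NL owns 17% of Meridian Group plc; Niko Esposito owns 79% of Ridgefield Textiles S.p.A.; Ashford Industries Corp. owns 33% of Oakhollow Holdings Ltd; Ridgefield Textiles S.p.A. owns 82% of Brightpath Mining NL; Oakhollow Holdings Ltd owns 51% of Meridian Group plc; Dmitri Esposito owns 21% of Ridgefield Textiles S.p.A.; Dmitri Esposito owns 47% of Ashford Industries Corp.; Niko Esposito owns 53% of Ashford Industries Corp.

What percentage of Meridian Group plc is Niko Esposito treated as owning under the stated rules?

By parent–child attribution (R3), Niko Esposito is treated as also owning Dmitri Esposito's interest in Ridgefield Textiles S.p.A, giving 79% + 21% = 100%.
By parent–child attribution (R3), Niko Esposito is treated as also owning Dmitri Esposito's interest in Ashford Industries Corp, giving 53% + 47% = 100%.
Chain via Ridgefield Textiles S.p.A. → Brightpath Mining NL (R1): 100% × 82% × 17% = 13.94% of Meridian Group plc.
Chain via Ashford Industries Corp. → Oakhollow Holdings Ltd (R1): 100% × 33% × 51% = 16.83% of Meridian Group plc.
Aggregating (R2): 13.94% + 16.83% = 30.77%.

30.77%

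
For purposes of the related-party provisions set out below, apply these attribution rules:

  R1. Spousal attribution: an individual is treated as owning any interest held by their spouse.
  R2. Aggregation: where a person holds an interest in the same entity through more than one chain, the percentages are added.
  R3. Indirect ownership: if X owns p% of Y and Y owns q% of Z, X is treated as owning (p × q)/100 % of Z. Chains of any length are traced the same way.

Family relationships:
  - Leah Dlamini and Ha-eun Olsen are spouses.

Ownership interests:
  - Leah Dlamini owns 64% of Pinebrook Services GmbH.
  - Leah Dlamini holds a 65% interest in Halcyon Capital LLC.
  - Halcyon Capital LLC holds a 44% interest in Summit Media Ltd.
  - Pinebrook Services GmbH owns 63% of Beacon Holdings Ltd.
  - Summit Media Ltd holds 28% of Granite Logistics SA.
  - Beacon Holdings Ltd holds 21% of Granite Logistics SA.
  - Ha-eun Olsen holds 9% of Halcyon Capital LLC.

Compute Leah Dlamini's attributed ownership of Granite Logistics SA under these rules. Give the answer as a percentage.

17.584%

By spousal attribution (R1), Leah Dlamini is treated as also owning Ha-eun Olsen's interest in Halcyon Capital LLC, giving 65% + 9% = 74%.
Chain via Pinebrook Services GmbH → Beacon Holdings Ltd (R3): 64% × 63% × 21% = 8.4672% of Granite Logistics SA.
Chain via Halcyon Capital LLC → Summit Media Ltd (R3): 74% × 44% × 28% = 9.1168% of Granite Logistics SA.
Aggregating (R2): 8.4672% + 9.1168% = 17.584%.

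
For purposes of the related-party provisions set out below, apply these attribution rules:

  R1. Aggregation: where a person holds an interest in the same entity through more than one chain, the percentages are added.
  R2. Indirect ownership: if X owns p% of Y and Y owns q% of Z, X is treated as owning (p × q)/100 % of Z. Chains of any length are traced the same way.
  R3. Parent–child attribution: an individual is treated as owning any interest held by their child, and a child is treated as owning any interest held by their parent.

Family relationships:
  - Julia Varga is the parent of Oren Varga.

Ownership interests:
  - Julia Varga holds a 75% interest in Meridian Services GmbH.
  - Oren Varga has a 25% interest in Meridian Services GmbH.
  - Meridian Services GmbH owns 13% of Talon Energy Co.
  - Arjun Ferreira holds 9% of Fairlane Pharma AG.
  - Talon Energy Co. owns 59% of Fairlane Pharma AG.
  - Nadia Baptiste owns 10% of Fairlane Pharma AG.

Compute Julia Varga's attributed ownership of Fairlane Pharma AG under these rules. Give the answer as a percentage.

7.67%

By parent–child attribution (R3), Julia Varga is treated as also owning Oren Varga's interest in Meridian Services GmbH, giving 75% + 25% = 100%.
Chain via Meridian Services GmbH → Talon Energy Co. (R2): 100% × 13% × 59% = 7.67% of Fairlane Pharma AG.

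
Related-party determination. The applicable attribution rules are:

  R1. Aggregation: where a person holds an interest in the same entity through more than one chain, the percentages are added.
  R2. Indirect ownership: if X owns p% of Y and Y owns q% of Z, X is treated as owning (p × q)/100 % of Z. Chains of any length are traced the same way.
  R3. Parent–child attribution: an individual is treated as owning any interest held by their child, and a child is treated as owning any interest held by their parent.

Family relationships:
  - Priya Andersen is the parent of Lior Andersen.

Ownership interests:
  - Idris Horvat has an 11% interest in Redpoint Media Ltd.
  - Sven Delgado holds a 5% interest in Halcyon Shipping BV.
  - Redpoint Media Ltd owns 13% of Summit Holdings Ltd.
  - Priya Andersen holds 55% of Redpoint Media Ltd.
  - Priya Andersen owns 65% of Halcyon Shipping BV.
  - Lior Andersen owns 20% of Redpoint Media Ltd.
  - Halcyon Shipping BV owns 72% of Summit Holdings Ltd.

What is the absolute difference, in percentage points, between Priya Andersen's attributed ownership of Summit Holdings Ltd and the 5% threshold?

By parent–child attribution (R3), Priya Andersen is treated as also owning Lior Andersen's interest in Redpoint Media Ltd, giving 55% + 20% = 75%.
Chain via Redpoint Media Ltd (R2): 75% × 13% = 9.75% of Summit Holdings Ltd.
Chain via Halcyon Shipping BV (R2): 65% × 72% = 46.8% of Summit Holdings Ltd.
Aggregating (R1): 9.75% + 46.8% = 56.55%.
56.55% exceeds the 5% threshold by 51.55 percentage points.

51.55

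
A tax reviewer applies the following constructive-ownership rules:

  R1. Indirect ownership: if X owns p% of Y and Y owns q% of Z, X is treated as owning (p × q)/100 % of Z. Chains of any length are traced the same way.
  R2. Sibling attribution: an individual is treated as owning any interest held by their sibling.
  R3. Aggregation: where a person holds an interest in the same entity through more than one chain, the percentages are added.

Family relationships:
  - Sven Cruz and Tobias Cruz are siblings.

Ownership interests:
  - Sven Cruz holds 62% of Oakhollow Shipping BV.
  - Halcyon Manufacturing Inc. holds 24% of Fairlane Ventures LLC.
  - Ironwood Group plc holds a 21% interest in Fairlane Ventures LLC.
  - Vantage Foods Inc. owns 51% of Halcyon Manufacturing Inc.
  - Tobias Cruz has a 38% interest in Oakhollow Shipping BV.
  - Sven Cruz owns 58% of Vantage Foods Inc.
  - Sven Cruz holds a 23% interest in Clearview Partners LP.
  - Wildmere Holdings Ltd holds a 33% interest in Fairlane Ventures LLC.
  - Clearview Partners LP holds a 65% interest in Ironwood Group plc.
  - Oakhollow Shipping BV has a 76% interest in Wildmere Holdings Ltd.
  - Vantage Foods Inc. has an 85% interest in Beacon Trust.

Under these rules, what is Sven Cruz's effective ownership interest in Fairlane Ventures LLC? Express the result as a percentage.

By sibling attribution (R2), Sven Cruz is treated as also owning Tobias Cruz's interest in Oakhollow Shipping BV, giving 62% + 38% = 100%.
Chain via Clearview Partners LP → Ironwood Group plc (R1): 23% × 65% × 21% = 3.1395% of Fairlane Ventures LLC.
Chain via Vantage Foods Inc. → Halcyon Manufacturing Inc. (R1): 58% × 51% × 24% = 7.0992% of Fairlane Ventures LLC.
Chain via Oakhollow Shipping BV → Wildmere Holdings Ltd (R1): 100% × 76% × 33% = 25.08% of Fairlane Ventures LLC.
Aggregating (R3): 3.1395% + 7.0992% + 25.08% = 35.3187%.

35.3187%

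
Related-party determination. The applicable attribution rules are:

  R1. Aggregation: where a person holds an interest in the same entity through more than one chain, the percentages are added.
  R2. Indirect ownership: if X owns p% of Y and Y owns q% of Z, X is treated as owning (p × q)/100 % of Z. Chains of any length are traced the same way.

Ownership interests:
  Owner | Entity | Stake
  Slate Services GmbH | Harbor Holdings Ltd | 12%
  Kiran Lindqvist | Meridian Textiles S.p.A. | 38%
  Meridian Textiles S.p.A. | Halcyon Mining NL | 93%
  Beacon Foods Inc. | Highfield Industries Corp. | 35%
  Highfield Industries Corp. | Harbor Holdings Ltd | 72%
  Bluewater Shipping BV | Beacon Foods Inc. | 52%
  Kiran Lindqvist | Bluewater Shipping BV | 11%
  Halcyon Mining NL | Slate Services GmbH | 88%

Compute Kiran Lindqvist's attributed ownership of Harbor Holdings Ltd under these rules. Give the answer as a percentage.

Chain via Bluewater Shipping BV → Beacon Foods Inc. → Highfield Industries Corp. (R2): 11% × 52% × 35% × 72% = 1.44144% of Harbor Holdings Ltd.
Chain via Meridian Textiles S.p.A. → Halcyon Mining NL → Slate Services GmbH (R2): 38% × 93% × 88% × 12% = 3.731904% of Harbor Holdings Ltd.
Aggregating (R1): 1.44144% + 3.731904% = 5.173344%.

5.173344%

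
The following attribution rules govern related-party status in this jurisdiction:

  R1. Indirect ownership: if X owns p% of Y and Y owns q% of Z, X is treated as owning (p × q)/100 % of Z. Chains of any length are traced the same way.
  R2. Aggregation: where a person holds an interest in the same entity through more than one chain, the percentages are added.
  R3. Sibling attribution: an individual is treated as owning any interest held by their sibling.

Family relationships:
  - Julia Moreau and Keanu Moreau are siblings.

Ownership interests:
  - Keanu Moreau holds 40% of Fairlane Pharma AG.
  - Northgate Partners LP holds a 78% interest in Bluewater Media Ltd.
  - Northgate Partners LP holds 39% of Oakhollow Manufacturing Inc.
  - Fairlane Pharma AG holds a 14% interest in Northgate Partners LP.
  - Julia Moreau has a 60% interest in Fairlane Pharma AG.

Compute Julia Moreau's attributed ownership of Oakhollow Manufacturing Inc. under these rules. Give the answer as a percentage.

By sibling attribution (R3), Julia Moreau is treated as also owning Keanu Moreau's interest in Fairlane Pharma AG, giving 60% + 40% = 100%.
Chain via Fairlane Pharma AG → Northgate Partners LP (R1): 100% × 14% × 39% = 5.46% of Oakhollow Manufacturing Inc.

5.46%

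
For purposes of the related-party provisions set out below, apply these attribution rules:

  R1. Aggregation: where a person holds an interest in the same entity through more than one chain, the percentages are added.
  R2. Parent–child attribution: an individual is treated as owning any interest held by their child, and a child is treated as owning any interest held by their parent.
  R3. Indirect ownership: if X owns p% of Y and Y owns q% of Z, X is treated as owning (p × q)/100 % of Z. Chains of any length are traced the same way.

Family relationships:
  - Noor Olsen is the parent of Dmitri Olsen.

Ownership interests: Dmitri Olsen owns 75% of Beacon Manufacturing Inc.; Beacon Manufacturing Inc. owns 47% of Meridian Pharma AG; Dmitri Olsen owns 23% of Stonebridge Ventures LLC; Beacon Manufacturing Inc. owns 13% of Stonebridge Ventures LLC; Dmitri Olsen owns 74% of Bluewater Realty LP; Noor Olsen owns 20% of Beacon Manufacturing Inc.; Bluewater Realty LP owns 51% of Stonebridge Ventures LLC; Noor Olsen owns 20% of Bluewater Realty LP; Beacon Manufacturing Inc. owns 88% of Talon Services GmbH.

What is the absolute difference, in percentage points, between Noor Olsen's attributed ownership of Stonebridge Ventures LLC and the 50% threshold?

33.29

By parent–child attribution (R2), Noor Olsen is treated as also owning Dmitri Olsen's interest in Beacon Manufacturing Inc, giving 20% + 75% = 95%.
By parent–child attribution (R2), Noor Olsen is treated as also owning Dmitri Olsen's interest in Bluewater Realty LP, giving 20% + 74% = 94%.
By parent–child attribution (R2), Noor Olsen is treated as owning Dmitri Olsen's 23% interest in Stonebridge Ventures LLC.
Chain via Beacon Manufacturing Inc. (R3): 95% × 13% = 12.35% of Stonebridge Ventures LLC.
Chain via Bluewater Realty LP (R3): 94% × 51% = 47.94% of Stonebridge Ventures LLC.
Direct interest in Stonebridge Ventures LLC: 23%.
Aggregating (R1): 12.35% + 47.94% + 23% = 83.29%.
83.29% exceeds the 50% threshold by 33.29 percentage points.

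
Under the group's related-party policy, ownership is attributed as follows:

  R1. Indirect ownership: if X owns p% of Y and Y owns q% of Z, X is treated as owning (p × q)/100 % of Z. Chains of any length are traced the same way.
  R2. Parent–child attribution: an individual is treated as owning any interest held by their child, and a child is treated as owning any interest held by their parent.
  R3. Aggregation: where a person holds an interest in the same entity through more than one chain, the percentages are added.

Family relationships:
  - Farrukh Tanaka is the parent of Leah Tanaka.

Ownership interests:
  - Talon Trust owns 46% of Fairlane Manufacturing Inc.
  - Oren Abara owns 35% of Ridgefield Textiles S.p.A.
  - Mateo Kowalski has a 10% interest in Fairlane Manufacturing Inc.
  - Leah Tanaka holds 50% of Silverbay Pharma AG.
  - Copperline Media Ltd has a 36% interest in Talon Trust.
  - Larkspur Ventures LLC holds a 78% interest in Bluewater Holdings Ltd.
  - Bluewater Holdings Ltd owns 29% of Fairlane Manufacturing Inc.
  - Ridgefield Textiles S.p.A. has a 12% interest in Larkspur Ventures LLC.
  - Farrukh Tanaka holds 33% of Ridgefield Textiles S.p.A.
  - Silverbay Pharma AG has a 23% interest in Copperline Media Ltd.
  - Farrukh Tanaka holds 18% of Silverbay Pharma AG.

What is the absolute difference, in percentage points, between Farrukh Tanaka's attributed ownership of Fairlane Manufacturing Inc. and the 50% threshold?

46.514264

By parent–child attribution (R2), Farrukh Tanaka is treated as also owning Leah Tanaka's interest in Silverbay Pharma AG, giving 18% + 50% = 68%.
Chain via Ridgefield Textiles S.p.A. → Larkspur Ventures LLC → Bluewater Holdings Ltd (R1): 33% × 12% × 78% × 29% = 0.895752% of Fairlane Manufacturing Inc.
Chain via Silverbay Pharma AG → Copperline Media Ltd → Talon Trust (R1): 68% × 23% × 36% × 46% = 2.589984% of Fairlane Manufacturing Inc.
Aggregating (R3): 0.895752% + 2.589984% = 3.485736%.
3.485736% falls short of the 50% threshold by 46.514264 percentage points.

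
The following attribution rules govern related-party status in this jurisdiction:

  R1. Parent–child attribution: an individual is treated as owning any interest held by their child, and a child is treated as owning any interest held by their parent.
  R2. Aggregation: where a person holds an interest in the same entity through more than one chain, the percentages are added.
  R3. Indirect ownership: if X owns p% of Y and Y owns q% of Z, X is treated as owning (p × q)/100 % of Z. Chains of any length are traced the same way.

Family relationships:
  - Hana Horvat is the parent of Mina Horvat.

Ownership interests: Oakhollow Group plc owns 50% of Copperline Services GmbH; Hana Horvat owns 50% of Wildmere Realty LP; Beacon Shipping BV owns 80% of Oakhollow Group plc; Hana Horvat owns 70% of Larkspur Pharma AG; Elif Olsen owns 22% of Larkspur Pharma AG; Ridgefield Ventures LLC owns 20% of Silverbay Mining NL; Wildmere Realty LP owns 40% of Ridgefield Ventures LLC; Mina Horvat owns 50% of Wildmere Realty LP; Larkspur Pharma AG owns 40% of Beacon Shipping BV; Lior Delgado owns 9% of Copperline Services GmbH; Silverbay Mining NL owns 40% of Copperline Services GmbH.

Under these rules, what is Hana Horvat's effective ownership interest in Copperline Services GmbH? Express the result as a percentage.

By parent–child attribution (R1), Hana Horvat is treated as also owning Mina Horvat's interest in Wildmere Realty LP, giving 50% + 50% = 100%.
Chain via Wildmere Realty LP → Ridgefield Ventures LLC → Silverbay Mining NL (R3): 100% × 40% × 20% × 40% = 3.2% of Copperline Services GmbH.
Chain via Larkspur Pharma AG → Beacon Shipping BV → Oakhollow Group plc (R3): 70% × 40% × 80% × 50% = 11.2% of Copperline Services GmbH.
Aggregating (R2): 3.2% + 11.2% = 14.4%.

14.4%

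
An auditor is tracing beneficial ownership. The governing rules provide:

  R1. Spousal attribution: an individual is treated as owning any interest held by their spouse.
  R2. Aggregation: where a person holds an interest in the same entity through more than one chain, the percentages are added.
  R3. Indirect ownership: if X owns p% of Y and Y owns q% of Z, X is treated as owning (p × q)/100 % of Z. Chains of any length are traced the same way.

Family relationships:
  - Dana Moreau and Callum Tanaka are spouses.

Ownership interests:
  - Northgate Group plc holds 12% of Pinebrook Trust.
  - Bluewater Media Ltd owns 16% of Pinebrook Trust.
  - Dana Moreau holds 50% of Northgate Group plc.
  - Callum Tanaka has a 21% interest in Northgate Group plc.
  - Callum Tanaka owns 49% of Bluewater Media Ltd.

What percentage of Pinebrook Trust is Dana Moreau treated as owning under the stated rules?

16.36%

By spousal attribution (R1), Dana Moreau is treated as also owning Callum Tanaka's interest in Northgate Group plc, giving 50% + 21% = 71%.
By spousal attribution (R1), Dana Moreau is treated as owning Callum Tanaka's 49% interest in Bluewater Media Ltd.
Chain via Northgate Group plc (R3): 71% × 12% = 8.52% of Pinebrook Trust.
Chain via Bluewater Media Ltd (R3): 49% × 16% = 7.84% of Pinebrook Trust.
Aggregating (R2): 8.52% + 7.84% = 16.36%.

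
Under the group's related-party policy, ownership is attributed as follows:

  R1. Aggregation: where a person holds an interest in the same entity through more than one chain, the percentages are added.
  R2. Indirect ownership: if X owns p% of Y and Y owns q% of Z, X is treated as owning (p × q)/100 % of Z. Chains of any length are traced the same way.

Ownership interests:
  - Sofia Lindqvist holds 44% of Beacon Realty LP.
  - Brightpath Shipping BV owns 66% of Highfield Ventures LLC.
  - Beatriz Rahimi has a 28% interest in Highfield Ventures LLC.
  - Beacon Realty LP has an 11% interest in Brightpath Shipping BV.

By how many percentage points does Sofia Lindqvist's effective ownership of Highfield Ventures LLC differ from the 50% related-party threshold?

Chain via Beacon Realty LP → Brightpath Shipping BV (R2): 44% × 11% × 66% = 3.1944% of Highfield Ventures LLC.
3.1944% falls short of the 50% threshold by 46.8056 percentage points.

46.8056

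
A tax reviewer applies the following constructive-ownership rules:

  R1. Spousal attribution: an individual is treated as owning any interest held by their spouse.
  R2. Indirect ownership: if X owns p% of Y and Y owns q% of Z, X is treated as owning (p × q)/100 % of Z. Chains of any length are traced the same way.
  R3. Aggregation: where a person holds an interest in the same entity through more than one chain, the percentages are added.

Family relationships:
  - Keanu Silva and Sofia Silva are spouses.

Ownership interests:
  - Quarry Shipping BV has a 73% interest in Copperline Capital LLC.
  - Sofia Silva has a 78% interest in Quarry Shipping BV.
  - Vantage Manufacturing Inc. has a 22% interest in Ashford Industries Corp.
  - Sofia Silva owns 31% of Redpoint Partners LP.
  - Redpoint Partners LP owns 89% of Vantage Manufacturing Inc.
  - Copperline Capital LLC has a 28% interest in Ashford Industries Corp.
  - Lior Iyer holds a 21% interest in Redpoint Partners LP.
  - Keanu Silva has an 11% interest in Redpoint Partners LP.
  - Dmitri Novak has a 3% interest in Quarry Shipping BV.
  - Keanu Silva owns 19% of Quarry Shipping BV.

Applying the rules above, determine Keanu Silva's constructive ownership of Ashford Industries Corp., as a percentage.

By spousal attribution (R1), Keanu Silva is treated as also owning Sofia Silva's interest in Quarry Shipping BV, giving 19% + 78% = 97%.
By spousal attribution (R1), Keanu Silva is treated as also owning Sofia Silva's interest in Redpoint Partners LP, giving 11% + 31% = 42%.
Chain via Quarry Shipping BV → Copperline Capital LLC (R2): 97% × 73% × 28% = 19.8268% of Ashford Industries Corp.
Chain via Redpoint Partners LP → Vantage Manufacturing Inc. (R2): 42% × 89% × 22% = 8.2236% of Ashford Industries Corp.
Aggregating (R3): 19.8268% + 8.2236% = 28.0504%.

28.0504%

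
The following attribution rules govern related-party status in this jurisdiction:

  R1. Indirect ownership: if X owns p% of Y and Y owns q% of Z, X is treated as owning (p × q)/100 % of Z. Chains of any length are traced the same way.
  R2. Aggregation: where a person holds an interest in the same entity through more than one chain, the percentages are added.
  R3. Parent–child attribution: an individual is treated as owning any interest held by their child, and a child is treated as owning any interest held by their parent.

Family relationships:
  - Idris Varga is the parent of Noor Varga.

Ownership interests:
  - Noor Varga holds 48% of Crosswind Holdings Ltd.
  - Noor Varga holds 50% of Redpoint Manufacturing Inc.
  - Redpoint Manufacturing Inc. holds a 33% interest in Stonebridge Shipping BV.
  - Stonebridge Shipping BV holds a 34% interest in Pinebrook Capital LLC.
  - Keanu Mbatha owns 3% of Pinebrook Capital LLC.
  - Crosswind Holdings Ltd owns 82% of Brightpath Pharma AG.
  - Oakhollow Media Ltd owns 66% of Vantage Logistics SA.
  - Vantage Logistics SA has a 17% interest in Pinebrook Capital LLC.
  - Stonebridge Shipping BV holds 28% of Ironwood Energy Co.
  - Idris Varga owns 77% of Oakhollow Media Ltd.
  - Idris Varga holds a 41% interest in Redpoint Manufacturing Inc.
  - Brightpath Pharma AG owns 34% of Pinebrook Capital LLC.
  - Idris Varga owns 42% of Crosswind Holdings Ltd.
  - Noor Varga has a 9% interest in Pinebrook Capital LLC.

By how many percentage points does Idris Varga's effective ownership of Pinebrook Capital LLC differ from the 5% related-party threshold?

47.9416

By parent–child attribution (R3), Idris Varga is treated as also owning Noor Varga's interest in Redpoint Manufacturing Inc, giving 41% + 50% = 91%.
By parent–child attribution (R3), Idris Varga is treated as also owning Noor Varga's interest in Crosswind Holdings Ltd, giving 42% + 48% = 90%.
By parent–child attribution (R3), Idris Varga is treated as owning Noor Varga's 9% interest in Pinebrook Capital LLC.
Chain via Redpoint Manufacturing Inc. → Stonebridge Shipping BV (R1): 91% × 33% × 34% = 10.2102% of Pinebrook Capital LLC.
Chain via Crosswind Holdings Ltd → Brightpath Pharma AG (R1): 90% × 82% × 34% = 25.092% of Pinebrook Capital LLC.
Chain via Oakhollow Media Ltd → Vantage Logistics SA (R1): 77% × 66% × 17% = 8.6394% of Pinebrook Capital LLC.
Direct interest in Pinebrook Capital LLC: 9%.
Aggregating (R2): 10.2102% + 25.092% + 8.6394% + 9% = 52.9416%.
52.9416% exceeds the 5% threshold by 47.9416 percentage points.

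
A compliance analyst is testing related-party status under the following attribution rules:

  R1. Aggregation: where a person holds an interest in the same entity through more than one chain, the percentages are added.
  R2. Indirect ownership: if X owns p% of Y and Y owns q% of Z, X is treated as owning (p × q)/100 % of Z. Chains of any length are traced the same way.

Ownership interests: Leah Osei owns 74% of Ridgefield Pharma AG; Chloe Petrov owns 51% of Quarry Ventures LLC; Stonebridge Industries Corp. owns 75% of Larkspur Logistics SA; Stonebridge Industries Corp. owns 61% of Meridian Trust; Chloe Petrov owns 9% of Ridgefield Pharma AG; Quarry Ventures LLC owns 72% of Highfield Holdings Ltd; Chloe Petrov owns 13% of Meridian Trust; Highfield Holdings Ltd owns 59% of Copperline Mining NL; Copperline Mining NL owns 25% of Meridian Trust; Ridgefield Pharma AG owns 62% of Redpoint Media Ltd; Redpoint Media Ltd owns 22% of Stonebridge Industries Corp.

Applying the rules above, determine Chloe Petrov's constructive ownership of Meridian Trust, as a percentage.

19.165036%

Chain via Quarry Ventures LLC → Highfield Holdings Ltd → Copperline Mining NL (R2): 51% × 72% × 59% × 25% = 5.4162% of Meridian Trust.
Chain via Ridgefield Pharma AG → Redpoint Media Ltd → Stonebridge Industries Corp. (R2): 9% × 62% × 22% × 61% = 0.748836% of Meridian Trust.
Direct interest in Meridian Trust: 13%.
Aggregating (R1): 5.4162% + 0.748836% + 13% = 19.165036%.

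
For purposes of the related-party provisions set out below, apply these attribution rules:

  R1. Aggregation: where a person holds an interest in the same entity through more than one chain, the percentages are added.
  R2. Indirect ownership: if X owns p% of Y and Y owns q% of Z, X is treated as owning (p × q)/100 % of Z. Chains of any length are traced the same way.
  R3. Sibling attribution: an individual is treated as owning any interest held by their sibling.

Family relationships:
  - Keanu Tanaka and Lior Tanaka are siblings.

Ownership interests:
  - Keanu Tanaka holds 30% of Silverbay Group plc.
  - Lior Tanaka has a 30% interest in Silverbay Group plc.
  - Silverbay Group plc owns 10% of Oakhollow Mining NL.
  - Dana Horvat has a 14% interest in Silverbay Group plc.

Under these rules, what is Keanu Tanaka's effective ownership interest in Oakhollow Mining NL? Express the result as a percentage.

By sibling attribution (R3), Keanu Tanaka is treated as also owning Lior Tanaka's interest in Silverbay Group plc, giving 30% + 30% = 60%.
Chain via Silverbay Group plc (R2): 60% × 10% = 6% of Oakhollow Mining NL.

6%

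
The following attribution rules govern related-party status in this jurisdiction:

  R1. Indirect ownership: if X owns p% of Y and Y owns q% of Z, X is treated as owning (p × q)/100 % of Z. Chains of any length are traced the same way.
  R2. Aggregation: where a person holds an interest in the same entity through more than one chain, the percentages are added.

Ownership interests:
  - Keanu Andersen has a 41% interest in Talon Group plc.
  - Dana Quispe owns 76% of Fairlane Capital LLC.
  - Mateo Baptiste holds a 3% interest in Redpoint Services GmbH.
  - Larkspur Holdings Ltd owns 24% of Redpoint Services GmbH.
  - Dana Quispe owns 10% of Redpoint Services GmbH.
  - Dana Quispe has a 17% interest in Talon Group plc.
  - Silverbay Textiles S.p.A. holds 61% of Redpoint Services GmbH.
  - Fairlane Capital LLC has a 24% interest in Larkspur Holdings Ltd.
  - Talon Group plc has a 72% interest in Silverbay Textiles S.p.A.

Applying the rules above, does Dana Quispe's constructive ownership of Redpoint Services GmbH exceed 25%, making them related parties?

No

Chain via Fairlane Capital LLC → Larkspur Holdings Ltd (R1): 76% × 24% × 24% = 4.3776% of Redpoint Services GmbH.
Chain via Talon Group plc → Silverbay Textiles S.p.A. (R1): 17% × 72% × 61% = 7.4664% of Redpoint Services GmbH.
Direct interest in Redpoint Services GmbH: 10%.
Aggregating (R2): 4.3776% + 7.4664% + 10% = 21.844%.
21.844% does not exceed the 25% threshold, so Dana is not a related party to Redpoint Services GmbH.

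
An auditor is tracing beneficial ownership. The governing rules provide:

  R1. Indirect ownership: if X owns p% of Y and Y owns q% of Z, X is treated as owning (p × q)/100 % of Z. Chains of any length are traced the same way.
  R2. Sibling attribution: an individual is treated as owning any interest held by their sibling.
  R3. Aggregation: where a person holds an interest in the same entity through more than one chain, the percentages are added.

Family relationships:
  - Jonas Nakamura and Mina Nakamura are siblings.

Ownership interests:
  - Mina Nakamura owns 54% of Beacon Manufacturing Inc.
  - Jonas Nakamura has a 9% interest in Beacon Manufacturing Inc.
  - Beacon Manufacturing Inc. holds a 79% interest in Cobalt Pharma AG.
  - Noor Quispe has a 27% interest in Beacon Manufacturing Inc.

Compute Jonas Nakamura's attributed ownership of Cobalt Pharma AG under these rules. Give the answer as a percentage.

By sibling attribution (R2), Jonas Nakamura is treated as also owning Mina Nakamura's interest in Beacon Manufacturing Inc, giving 9% + 54% = 63%.
Chain via Beacon Manufacturing Inc. (R1): 63% × 79% = 49.77% of Cobalt Pharma AG.

49.77%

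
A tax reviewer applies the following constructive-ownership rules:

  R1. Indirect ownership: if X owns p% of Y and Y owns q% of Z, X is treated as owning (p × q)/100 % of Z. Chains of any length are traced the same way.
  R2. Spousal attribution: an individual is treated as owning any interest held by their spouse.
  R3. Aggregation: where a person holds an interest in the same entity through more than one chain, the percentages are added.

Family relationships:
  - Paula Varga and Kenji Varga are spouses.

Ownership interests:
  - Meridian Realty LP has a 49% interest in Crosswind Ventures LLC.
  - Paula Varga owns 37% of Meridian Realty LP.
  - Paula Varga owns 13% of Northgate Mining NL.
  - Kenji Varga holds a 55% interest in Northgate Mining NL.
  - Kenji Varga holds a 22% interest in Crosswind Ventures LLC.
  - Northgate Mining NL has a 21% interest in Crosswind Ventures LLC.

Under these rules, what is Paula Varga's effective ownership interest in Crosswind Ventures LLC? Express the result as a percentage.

54.41%

By spousal attribution (R2), Paula Varga is treated as also owning Kenji Varga's interest in Northgate Mining NL, giving 13% + 55% = 68%.
By spousal attribution (R2), Paula Varga is treated as owning Kenji Varga's 22% interest in Crosswind Ventures LLC.
Chain via Meridian Realty LP (R1): 37% × 49% = 18.13% of Crosswind Ventures LLC.
Chain via Northgate Mining NL (R1): 68% × 21% = 14.28% of Crosswind Ventures LLC.
Direct interest in Crosswind Ventures LLC: 22%.
Aggregating (R3): 18.13% + 14.28% + 22% = 54.41%.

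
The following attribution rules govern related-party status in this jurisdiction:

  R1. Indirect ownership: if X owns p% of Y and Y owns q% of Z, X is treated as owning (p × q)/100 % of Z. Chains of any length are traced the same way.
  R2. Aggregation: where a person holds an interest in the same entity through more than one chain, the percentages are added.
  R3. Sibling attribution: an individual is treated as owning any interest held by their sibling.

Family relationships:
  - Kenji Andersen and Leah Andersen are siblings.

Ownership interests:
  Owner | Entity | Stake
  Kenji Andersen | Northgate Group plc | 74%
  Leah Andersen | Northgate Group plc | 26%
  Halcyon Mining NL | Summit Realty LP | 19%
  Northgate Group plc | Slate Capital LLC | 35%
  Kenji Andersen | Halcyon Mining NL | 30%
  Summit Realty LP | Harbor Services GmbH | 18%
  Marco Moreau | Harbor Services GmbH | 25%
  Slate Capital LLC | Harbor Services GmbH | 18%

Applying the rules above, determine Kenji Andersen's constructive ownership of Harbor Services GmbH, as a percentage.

By sibling attribution (R3), Kenji Andersen is treated as also owning Leah Andersen's interest in Northgate Group plc, giving 74% + 26% = 100%.
Chain via Northgate Group plc → Slate Capital LLC (R1): 100% × 35% × 18% = 6.3% of Harbor Services GmbH.
Chain via Halcyon Mining NL → Summit Realty LP (R1): 30% × 19% × 18% = 1.026% of Harbor Services GmbH.
Aggregating (R2): 6.3% + 1.026% = 7.326%.

7.326%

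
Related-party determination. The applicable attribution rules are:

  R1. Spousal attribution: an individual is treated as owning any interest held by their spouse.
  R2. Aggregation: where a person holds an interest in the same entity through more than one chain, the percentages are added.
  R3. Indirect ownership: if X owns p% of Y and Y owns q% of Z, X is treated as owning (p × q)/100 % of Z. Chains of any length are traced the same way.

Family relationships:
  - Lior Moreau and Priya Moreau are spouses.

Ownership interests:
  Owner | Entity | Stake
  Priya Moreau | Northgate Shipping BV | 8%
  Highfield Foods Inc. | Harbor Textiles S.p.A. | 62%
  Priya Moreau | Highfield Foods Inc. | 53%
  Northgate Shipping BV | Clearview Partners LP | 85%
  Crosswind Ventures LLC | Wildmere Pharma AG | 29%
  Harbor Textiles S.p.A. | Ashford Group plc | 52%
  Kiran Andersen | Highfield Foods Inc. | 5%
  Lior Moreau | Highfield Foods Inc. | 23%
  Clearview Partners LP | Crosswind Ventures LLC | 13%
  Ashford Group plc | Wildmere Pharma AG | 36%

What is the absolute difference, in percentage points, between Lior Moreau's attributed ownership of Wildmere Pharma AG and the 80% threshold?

By spousal attribution (R1), Lior Moreau is treated as also owning Priya Moreau's interest in Highfield Foods Inc, giving 23% + 53% = 76%.
By spousal attribution (R1), Lior Moreau is treated as owning Priya Moreau's 8% interest in Northgate Shipping BV.
Chain via Highfield Foods Inc. → Harbor Textiles S.p.A. → Ashford Group plc (R3): 76% × 62% × 52% × 36% = 8.820864% of Wildmere Pharma AG.
Chain via Northgate Shipping BV → Clearview Partners LP → Crosswind Ventures LLC (R3): 8% × 85% × 13% × 29% = 0.25636% of Wildmere Pharma AG.
Aggregating (R2): 8.820864% + 0.25636% = 9.077224%.
9.077224% falls short of the 80% threshold by 70.922776 percentage points.

70.922776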